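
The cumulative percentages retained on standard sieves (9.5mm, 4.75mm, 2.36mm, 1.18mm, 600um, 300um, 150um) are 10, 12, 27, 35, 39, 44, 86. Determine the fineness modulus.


FM = sum(cumulative % retained) / 100
= 253 / 100
= 2.53

2.53


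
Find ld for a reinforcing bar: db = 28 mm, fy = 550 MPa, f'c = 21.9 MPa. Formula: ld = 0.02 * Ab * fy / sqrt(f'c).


Ab = pi * 28^2 / 4 = 615.752 mm2
ld = 0.02 * 615.752 * 550 / sqrt(21.9)
= 1447.4 mm

1447.4


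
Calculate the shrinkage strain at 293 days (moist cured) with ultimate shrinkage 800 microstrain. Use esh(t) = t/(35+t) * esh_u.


esh(293) = 293 / (35 + 293) * 800
= 293 / 328 * 800
= 714.6 microstrain

714.6


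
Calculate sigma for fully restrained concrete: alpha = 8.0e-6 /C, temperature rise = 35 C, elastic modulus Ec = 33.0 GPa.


sigma = alpha * dT * Ec
= 8.0e-6 * 35 * 33.0 * 1000
= 9.24 MPa

9.24


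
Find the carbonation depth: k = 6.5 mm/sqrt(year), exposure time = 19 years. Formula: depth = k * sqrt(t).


depth = k * sqrt(t)
= 6.5 * sqrt(19)
= 28.33 mm

28.33


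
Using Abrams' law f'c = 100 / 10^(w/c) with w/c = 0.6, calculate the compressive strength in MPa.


f'c = 100 / 10^0.6
= 100 / 3.981
= 25.12 MPa

25.12


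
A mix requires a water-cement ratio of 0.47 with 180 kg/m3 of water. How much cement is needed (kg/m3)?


Cement = water / (w/c)
= 180 / 0.47
= 383.0 kg/m3

383.0


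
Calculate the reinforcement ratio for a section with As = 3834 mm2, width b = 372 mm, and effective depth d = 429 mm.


rho = As / (b * d)
= 3834 / (372 * 429)
= 0.024

0.024


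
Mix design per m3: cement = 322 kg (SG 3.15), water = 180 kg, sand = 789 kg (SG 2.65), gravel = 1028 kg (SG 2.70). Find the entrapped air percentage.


Vol cement = 322 / (3.15 * 1000) = 0.102222 m3
Vol water = 180 / 1000 = 0.18 m3
Vol sand = 789 / (2.65 * 1000) = 0.297736 m3
Vol gravel = 1028 / (2.70 * 1000) = 0.380741 m3
Total solid + water volume = 0.960699 m3
Air = (1 - 0.960699) * 100 = 3.93%

3.93


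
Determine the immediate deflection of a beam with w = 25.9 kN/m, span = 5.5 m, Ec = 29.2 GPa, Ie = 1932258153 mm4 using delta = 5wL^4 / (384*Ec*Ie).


Convert: L = 5.5 m = 5500 mm, Ec = 29.2 GPa = 29200 MPa
delta = 5 * 25.9 * 5500^4 / (384 * 29200 * 1932258153)
= 5.47 mm

5.47


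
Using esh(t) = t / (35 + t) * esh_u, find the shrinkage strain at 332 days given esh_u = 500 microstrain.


esh(332) = 332 / (35 + 332) * 500
= 332 / 367 * 500
= 452.3 microstrain

452.3


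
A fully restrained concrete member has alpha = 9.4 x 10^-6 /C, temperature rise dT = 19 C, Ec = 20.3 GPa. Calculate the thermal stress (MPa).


sigma = alpha * dT * Ec
= 9.4e-6 * 19 * 20.3 * 1000
= 3.626 MPa

3.626


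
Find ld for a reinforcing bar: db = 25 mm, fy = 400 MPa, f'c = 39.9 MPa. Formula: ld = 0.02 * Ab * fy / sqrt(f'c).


Ab = pi * 25^2 / 4 = 490.874 mm2
ld = 0.02 * 490.874 * 400 / sqrt(39.9)
= 621.7 mm

621.7


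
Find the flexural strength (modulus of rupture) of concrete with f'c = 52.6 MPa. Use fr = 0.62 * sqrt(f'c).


fr = 0.62 * sqrt(52.6)
= 4.497 MPa

4.497


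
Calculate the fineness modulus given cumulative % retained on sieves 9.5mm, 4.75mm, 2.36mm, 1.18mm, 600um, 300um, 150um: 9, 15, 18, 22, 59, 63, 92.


FM = sum(cumulative % retained) / 100
= 278 / 100
= 2.78

2.78


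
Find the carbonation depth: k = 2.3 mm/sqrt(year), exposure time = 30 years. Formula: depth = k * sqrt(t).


depth = k * sqrt(t)
= 2.3 * sqrt(30)
= 12.6 mm

12.6


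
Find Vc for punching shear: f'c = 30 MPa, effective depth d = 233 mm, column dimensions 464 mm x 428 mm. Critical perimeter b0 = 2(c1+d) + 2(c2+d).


b0 = 2*(464 + 233) + 2*(428 + 233) = 2716 mm
Vc = 0.33 * sqrt(30) * 2716 * 233 / 1000
= 1143.83 kN

1143.83


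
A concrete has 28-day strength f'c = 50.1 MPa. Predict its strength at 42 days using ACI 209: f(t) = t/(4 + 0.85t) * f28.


f(42) = 42 / (4 + 0.85 * 42) * 50.1
= 42 / 39.7 * 50.1
= 53.0 MPa

53.0


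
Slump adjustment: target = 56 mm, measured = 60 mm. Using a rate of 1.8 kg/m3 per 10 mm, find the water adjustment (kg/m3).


Difference = 56 - 60 = -4 mm
Water adjustment = -4 * 1.8 / 10 = -0.7 kg/m3

-0.7


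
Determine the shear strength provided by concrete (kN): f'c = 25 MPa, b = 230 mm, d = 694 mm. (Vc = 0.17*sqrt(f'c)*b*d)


Vc = 0.17 * sqrt(25) * 230 * 694 / 1000
= 135.68 kN

135.68


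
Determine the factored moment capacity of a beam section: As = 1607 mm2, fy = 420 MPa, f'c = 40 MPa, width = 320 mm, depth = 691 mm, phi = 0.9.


a = As * fy / (0.85 * f'c * b)
= 1607 * 420 / (0.85 * 40 * 320)
= 62.0349 mm
Mn = As * fy * (d - a/2) / 10^6
= 445.4486 kN-m
phi*Mn = 0.9 * 445.4486 = 400.9 kN-m

400.9


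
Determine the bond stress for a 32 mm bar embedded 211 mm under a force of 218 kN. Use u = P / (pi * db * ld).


u = P / (pi * db * ld)
= 218 * 1000 / (pi * 32 * 211)
= 10.277 MPa

10.277


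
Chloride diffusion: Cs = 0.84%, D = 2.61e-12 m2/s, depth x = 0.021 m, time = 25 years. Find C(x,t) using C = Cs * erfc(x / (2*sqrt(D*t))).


t_seconds = 25 * 365.25 * 24 * 3600 = 788940000.0 s
arg = 0.021 / (2 * sqrt(2.61e-12 * 788940000.0))
= 0.2314
erfc(0.2314) = 0.7435
C = 0.84 * 0.7435 = 0.6245%

0.6245


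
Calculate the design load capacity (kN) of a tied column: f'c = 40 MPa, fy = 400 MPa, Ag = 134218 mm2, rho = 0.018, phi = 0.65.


Ast = rho * Ag = 0.018 * 134218 = 2415.924 mm2
phi*Pn = 0.65 * 0.80 * (0.85 * 40 * (134218 - 2415.924) + 400 * 2415.924) / 1000
= 2832.77 kN

2832.77


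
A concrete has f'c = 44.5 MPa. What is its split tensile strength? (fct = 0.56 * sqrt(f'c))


fct = 0.56 * sqrt(44.5)
= 0.56 * 6.671
= 3.736 MPa

3.736


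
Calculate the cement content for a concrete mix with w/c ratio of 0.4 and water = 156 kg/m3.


Cement = water / (w/c)
= 156 / 0.4
= 390.0 kg/m3

390.0


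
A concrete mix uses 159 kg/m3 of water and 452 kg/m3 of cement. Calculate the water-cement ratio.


w/c = water / cement
w/c = 159 / 452 = 0.352

0.352


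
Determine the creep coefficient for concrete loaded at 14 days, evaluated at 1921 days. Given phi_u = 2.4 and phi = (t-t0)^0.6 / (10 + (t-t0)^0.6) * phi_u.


dt = 1921 - 14 = 1907
phi = 1907^0.6 / (10 + 1907^0.6) * 2.4
= 2.167

2.167


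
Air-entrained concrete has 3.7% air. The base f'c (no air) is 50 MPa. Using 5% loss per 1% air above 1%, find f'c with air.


Strength loss = (3.7 - 1) * 5 = 13.5%
f'c = 50 * (1 - 13.5/100)
= 43.25 MPa

43.25


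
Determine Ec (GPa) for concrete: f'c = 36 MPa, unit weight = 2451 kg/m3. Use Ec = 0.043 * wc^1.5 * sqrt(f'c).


Ec = 0.043 * 2451^1.5 * sqrt(36) / 1000
= 31.31 GPa

31.31


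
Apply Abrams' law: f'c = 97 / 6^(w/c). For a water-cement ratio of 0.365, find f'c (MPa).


f'c = 97 / 6^0.365
= 97 / 1.923
= 50.44 MPa

50.44


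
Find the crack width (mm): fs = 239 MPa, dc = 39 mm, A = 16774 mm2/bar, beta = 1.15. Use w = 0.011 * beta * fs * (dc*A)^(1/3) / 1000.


w = 0.011 * beta * fs * (dc * A)^(1/3) / 1000
= 0.011 * 1.15 * 239 * (39 * 16774)^(1/3) / 1000
= 0.262 mm

0.262


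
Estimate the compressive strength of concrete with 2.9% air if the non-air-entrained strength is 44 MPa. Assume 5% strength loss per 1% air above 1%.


Strength loss = (2.9 - 1) * 5 = 9.5%
f'c = 44 * (1 - 9.5/100)
= 39.82 MPa

39.82


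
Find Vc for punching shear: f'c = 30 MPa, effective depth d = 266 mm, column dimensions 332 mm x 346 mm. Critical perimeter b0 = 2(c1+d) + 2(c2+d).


b0 = 2*(332 + 266) + 2*(346 + 266) = 2420 mm
Vc = 0.33 * sqrt(30) * 2420 * 266 / 1000
= 1163.51 kN

1163.51


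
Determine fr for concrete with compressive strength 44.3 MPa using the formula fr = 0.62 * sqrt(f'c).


fr = 0.62 * sqrt(44.3)
= 4.127 MPa

4.127


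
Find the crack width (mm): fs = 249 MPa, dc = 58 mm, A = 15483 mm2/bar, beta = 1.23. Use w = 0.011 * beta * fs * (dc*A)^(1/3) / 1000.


w = 0.011 * beta * fs * (dc * A)^(1/3) / 1000
= 0.011 * 1.23 * 249 * (58 * 15483)^(1/3) / 1000
= 0.325 mm

0.325


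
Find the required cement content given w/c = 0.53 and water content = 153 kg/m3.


Cement = water / (w/c)
= 153 / 0.53
= 288.7 kg/m3

288.7


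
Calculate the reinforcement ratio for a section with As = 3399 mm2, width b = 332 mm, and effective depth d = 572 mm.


rho = As / (b * d)
= 3399 / (332 * 572)
= 0.0179

0.0179


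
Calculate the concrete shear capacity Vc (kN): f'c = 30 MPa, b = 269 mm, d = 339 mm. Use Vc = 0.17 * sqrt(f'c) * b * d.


Vc = 0.17 * sqrt(30) * 269 * 339 / 1000
= 84.91 kN

84.91


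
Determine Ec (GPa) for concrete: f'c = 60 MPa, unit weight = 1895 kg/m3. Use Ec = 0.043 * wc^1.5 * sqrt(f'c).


Ec = 0.043 * 1895^1.5 * sqrt(60) / 1000
= 27.48 GPa

27.48


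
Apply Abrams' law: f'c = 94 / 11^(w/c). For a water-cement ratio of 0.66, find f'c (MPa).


f'c = 94 / 11^0.66
= 94 / 4.868
= 19.31 MPa

19.31


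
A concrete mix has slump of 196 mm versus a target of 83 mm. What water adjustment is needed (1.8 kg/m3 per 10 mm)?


Difference = 83 - 196 = -113 mm
Water adjustment = -113 * 1.8 / 10 = -20.3 kg/m3

-20.3


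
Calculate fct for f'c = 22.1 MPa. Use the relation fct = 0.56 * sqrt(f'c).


fct = 0.56 * sqrt(22.1)
= 0.56 * 4.701
= 2.633 MPa

2.633


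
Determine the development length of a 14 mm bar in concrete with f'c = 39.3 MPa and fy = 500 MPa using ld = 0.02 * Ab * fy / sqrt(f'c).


Ab = pi * 14^2 / 4 = 153.938 mm2
ld = 0.02 * 153.938 * 500 / sqrt(39.3)
= 245.6 mm

245.6


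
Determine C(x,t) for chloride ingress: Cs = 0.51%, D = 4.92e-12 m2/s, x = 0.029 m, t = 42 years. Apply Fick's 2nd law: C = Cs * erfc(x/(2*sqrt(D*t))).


t_seconds = 42 * 365.25 * 24 * 3600 = 1325419200.0 s
arg = 0.029 / (2 * sqrt(4.92e-12 * 1325419200.0))
= 0.1796
erfc(0.1796) = 0.7995
C = 0.51 * 0.7995 = 0.4078%

0.4078


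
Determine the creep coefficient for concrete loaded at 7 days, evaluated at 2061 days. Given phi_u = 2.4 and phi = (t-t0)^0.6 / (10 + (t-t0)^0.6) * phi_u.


dt = 2061 - 7 = 2054
phi = 2054^0.6 / (10 + 2054^0.6) * 2.4
= 2.176

2.176


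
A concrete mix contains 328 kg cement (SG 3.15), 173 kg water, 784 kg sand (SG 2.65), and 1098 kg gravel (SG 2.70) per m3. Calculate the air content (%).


Vol cement = 328 / (3.15 * 1000) = 0.104127 m3
Vol water = 173 / 1000 = 0.173 m3
Vol sand = 784 / (2.65 * 1000) = 0.295849 m3
Vol gravel = 1098 / (2.70 * 1000) = 0.406667 m3
Total solid + water volume = 0.979643 m3
Air = (1 - 0.979643) * 100 = 2.04%

2.04


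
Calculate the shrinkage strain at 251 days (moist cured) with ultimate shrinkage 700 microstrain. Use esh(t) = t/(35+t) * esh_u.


esh(251) = 251 / (35 + 251) * 700
= 251 / 286 * 700
= 614.3 microstrain

614.3


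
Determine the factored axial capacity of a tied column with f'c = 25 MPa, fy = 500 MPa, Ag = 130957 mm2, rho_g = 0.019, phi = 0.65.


Ast = rho * Ag = 0.019 * 130957 = 2488.183 mm2
phi*Pn = 0.65 * 0.80 * (0.85 * 25 * (130957 - 2488.183) + 500 * 2488.183) / 1000
= 2066.51 kN

2066.51


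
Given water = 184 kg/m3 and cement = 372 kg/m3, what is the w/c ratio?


w/c = water / cement
w/c = 184 / 372 = 0.495

0.495


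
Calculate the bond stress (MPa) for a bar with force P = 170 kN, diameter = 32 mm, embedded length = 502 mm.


u = P / (pi * db * ld)
= 170 * 1000 / (pi * 32 * 502)
= 3.369 MPa

3.369


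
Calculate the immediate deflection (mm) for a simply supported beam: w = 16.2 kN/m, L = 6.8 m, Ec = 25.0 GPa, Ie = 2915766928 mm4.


Convert: L = 6.8 m = 6800 mm, Ec = 25.0 GPa = 25000 MPa
delta = 5 * 16.2 * 6800^4 / (384 * 25000 * 2915766928)
= 6.19 mm

6.19


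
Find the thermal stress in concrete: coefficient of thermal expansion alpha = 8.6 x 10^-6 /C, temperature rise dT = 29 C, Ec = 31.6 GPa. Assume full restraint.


sigma = alpha * dT * Ec
= 8.6e-6 * 29 * 31.6 * 1000
= 7.881 MPa

7.881


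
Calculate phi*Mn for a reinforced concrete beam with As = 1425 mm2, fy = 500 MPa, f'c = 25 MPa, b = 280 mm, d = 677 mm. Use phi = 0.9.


a = As * fy / (0.85 * f'c * b)
= 1425 * 500 / (0.85 * 25 * 280)
= 119.7479 mm
Mn = As * fy * (d - a/2) / 10^6
= 439.7023 kN-m
phi*Mn = 0.9 * 439.7023 = 395.73 kN-m

395.73


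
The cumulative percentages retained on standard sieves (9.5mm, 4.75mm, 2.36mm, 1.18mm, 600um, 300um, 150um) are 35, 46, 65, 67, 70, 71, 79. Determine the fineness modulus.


FM = sum(cumulative % retained) / 100
= 433 / 100
= 4.33

4.33


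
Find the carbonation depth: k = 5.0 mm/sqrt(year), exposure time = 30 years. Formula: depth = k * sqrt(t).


depth = k * sqrt(t)
= 5.0 * sqrt(30)
= 27.39 mm

27.39


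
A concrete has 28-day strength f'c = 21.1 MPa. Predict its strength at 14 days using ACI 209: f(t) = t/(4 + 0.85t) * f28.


f(14) = 14 / (4 + 0.85 * 14) * 21.1
= 14 / 15.9 * 21.1
= 18.58 MPa

18.58


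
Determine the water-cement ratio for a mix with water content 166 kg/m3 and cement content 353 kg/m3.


w/c = water / cement
w/c = 166 / 353 = 0.47

0.47


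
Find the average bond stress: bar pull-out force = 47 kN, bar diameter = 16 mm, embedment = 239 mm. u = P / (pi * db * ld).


u = P / (pi * db * ld)
= 47 * 1000 / (pi * 16 * 239)
= 3.912 MPa

3.912


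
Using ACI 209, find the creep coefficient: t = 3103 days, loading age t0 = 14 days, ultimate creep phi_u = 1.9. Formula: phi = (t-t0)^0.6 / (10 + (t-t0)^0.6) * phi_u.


dt = 3103 - 14 = 3089
phi = 3089^0.6 / (10 + 3089^0.6) * 1.9
= 1.758

1.758


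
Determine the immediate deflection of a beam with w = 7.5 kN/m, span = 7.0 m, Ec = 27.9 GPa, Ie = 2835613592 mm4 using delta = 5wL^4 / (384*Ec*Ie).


Convert: L = 7.0 m = 7000 mm, Ec = 27.9 GPa = 27900 MPa
delta = 5 * 7.5 * 7000^4 / (384 * 27900 * 2835613592)
= 2.96 mm

2.96


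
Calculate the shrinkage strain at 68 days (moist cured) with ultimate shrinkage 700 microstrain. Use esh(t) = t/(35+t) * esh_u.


esh(68) = 68 / (35 + 68) * 700
= 68 / 103 * 700
= 462.1 microstrain

462.1


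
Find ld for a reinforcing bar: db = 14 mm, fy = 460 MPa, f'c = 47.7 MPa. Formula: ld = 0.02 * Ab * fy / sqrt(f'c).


Ab = pi * 14^2 / 4 = 153.938 mm2
ld = 0.02 * 153.938 * 460 / sqrt(47.7)
= 205.1 mm

205.1


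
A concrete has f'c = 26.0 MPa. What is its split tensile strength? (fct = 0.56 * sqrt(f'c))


fct = 0.56 * sqrt(26.0)
= 0.56 * 5.099
= 2.855 MPa

2.855


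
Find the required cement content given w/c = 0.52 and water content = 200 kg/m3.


Cement = water / (w/c)
= 200 / 0.52
= 384.6 kg/m3

384.6


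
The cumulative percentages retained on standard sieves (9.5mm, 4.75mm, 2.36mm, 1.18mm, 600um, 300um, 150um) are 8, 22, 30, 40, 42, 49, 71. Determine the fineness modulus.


FM = sum(cumulative % retained) / 100
= 262 / 100
= 2.62

2.62


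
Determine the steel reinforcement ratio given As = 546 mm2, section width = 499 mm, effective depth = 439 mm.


rho = As / (b * d)
= 546 / (499 * 439)
= 0.0025

0.0025


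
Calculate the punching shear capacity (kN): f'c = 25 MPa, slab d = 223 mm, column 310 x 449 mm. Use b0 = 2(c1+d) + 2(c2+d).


b0 = 2*(310 + 223) + 2*(449 + 223) = 2410 mm
Vc = 0.33 * sqrt(25) * 2410 * 223 / 1000
= 886.76 kN

886.76


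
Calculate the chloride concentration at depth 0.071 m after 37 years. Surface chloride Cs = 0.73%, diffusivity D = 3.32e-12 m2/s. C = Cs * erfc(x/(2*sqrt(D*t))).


t_seconds = 37 * 365.25 * 24 * 3600 = 1167631200.0 s
arg = 0.071 / (2 * sqrt(3.32e-12 * 1167631200.0))
= 0.5702
erfc(0.5702) = 0.42
C = 0.73 * 0.42 = 0.3066%

0.3066


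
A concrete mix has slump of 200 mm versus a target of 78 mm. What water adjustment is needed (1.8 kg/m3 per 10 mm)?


Difference = 78 - 200 = -122 mm
Water adjustment = -122 * 1.8 / 10 = -22.0 kg/m3

-22.0


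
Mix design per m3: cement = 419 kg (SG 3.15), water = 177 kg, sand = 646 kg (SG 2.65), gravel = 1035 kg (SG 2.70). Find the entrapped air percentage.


Vol cement = 419 / (3.15 * 1000) = 0.133016 m3
Vol water = 177 / 1000 = 0.177 m3
Vol sand = 646 / (2.65 * 1000) = 0.243774 m3
Vol gravel = 1035 / (2.70 * 1000) = 0.383333 m3
Total solid + water volume = 0.937123 m3
Air = (1 - 0.937123) * 100 = 6.29%

6.29


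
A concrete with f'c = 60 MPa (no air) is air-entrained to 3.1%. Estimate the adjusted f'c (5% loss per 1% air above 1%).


Strength loss = (3.1 - 1) * 5 = 10.5%
f'c = 60 * (1 - 10.5/100)
= 53.7 MPa

53.7


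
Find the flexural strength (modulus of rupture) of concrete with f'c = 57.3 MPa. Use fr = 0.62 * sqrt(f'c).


fr = 0.62 * sqrt(57.3)
= 4.693 MPa

4.693


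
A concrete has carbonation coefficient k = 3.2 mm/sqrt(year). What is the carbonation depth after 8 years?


depth = k * sqrt(t)
= 3.2 * sqrt(8)
= 9.05 mm

9.05


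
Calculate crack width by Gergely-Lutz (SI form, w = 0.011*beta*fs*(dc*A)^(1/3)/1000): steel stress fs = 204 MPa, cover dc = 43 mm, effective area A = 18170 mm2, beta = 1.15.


w = 0.011 * beta * fs * (dc * A)^(1/3) / 1000
= 0.011 * 1.15 * 204 * (43 * 18170)^(1/3) / 1000
= 0.238 mm

0.238


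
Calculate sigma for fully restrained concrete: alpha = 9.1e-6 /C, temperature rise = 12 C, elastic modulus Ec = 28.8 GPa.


sigma = alpha * dT * Ec
= 9.1e-6 * 12 * 28.8 * 1000
= 3.145 MPa

3.145


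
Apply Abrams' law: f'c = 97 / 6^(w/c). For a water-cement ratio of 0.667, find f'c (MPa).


f'c = 97 / 6^0.667
= 97 / 3.304
= 29.36 MPa

29.36


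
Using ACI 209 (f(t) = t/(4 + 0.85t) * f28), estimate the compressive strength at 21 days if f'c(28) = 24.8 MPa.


f(21) = 21 / (4 + 0.85 * 21) * 24.8
= 21 / 21.85 * 24.8
= 23.84 MPa

23.84


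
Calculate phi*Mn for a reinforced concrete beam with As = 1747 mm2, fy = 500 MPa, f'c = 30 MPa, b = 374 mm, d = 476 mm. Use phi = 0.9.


a = As * fy / (0.85 * f'c * b)
= 1747 * 500 / (0.85 * 30 * 374)
= 91.5906 mm
Mn = As * fy * (d - a/2) / 10^6
= 375.7838 kN-m
phi*Mn = 0.9 * 375.7838 = 338.21 kN-m

338.21


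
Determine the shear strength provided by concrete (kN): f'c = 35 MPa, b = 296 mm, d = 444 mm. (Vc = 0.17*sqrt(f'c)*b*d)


Vc = 0.17 * sqrt(35) * 296 * 444 / 1000
= 132.18 kN

132.18


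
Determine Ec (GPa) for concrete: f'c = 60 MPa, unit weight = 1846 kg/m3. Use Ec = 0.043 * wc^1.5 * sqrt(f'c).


Ec = 0.043 * 1846^1.5 * sqrt(60) / 1000
= 26.42 GPa

26.42


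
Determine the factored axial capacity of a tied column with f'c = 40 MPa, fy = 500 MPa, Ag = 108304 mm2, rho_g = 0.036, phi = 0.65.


Ast = rho * Ag = 0.036 * 108304 = 3898.944 mm2
phi*Pn = 0.65 * 0.80 * (0.85 * 40 * (108304 - 3898.944) + 500 * 3898.944) / 1000
= 2859.61 kN

2859.61


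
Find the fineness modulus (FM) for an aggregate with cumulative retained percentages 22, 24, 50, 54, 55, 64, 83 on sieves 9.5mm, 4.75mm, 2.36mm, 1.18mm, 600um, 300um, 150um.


FM = sum(cumulative % retained) / 100
= 352 / 100
= 3.52

3.52


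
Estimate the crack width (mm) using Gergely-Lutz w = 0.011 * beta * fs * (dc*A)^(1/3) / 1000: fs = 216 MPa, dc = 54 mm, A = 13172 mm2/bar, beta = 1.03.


w = 0.011 * beta * fs * (dc * A)^(1/3) / 1000
= 0.011 * 1.03 * 216 * (54 * 13172)^(1/3) / 1000
= 0.218 mm

0.218


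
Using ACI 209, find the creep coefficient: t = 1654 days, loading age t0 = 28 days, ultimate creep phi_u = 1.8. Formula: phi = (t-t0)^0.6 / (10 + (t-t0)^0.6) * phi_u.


dt = 1654 - 28 = 1626
phi = 1626^0.6 / (10 + 1626^0.6) * 1.8
= 1.609

1.609


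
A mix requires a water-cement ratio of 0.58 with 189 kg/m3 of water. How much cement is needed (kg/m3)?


Cement = water / (w/c)
= 189 / 0.58
= 325.9 kg/m3

325.9


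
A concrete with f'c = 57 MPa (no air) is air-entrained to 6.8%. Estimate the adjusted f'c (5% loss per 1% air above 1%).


Strength loss = (6.8 - 1) * 5 = 29.0%
f'c = 57 * (1 - 29.0/100)
= 40.47 MPa

40.47


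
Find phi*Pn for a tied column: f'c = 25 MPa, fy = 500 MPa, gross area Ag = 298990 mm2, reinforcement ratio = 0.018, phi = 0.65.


Ast = rho * Ag = 0.018 * 298990 = 5381.82 mm2
phi*Pn = 0.65 * 0.80 * (0.85 * 25 * (298990 - 5381.82) + 500 * 5381.82) / 1000
= 4643.64 kN

4643.64


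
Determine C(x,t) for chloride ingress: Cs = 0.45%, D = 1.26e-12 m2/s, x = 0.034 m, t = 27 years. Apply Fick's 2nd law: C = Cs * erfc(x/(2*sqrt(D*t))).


t_seconds = 27 * 365.25 * 24 * 3600 = 852055200.0 s
arg = 0.034 / (2 * sqrt(1.26e-12 * 852055200.0))
= 0.5188
erfc(0.5188) = 0.4631
C = 0.45 * 0.4631 = 0.2084%

0.2084


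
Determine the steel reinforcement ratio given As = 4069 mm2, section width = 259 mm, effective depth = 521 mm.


rho = As / (b * d)
= 4069 / (259 * 521)
= 0.0302

0.0302


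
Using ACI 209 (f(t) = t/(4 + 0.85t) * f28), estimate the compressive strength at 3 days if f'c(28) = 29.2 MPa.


f(3) = 3 / (4 + 0.85 * 3) * 29.2
= 3 / 6.55 * 29.2
= 13.37 MPa

13.37


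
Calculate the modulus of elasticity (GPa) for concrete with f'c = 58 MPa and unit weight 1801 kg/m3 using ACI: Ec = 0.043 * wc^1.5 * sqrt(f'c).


Ec = 0.043 * 1801^1.5 * sqrt(58) / 1000
= 25.03 GPa

25.03


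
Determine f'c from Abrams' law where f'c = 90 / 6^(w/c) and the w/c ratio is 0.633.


f'c = 90 / 6^0.633
= 90 / 3.109
= 28.95 MPa

28.95


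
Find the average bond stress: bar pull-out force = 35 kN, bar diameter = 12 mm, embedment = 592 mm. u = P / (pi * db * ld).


u = P / (pi * db * ld)
= 35 * 1000 / (pi * 12 * 592)
= 1.568 MPa

1.568


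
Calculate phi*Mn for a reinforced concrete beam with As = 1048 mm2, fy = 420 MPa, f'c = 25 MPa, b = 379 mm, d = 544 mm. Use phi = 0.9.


a = As * fy / (0.85 * f'c * b)
= 1048 * 420 / (0.85 * 25 * 379)
= 54.6528 mm
Mn = As * fy * (d - a/2) / 10^6
= 227.4191 kN-m
phi*Mn = 0.9 * 227.4191 = 204.68 kN-m

204.68


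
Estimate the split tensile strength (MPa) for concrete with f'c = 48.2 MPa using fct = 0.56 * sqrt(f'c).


fct = 0.56 * sqrt(48.2)
= 0.56 * 6.943
= 3.888 MPa

3.888


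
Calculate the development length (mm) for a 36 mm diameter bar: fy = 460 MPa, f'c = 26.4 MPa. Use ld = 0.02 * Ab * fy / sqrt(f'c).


Ab = pi * 36^2 / 4 = 1017.876 mm2
ld = 0.02 * 1017.876 * 460 / sqrt(26.4)
= 1822.6 mm

1822.6


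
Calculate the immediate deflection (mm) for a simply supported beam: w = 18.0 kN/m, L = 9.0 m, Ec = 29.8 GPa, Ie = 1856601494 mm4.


Convert: L = 9.0 m = 9000 mm, Ec = 29.8 GPa = 29800 MPa
delta = 5 * 18.0 * 9000^4 / (384 * 29800 * 1856601494)
= 27.79 mm

27.79


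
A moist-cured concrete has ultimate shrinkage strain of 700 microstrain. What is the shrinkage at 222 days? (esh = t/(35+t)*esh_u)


esh(222) = 222 / (35 + 222) * 700
= 222 / 257 * 700
= 604.7 microstrain

604.7


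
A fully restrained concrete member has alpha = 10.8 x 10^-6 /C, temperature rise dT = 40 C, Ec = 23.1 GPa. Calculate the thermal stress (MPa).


sigma = alpha * dT * Ec
= 10.8e-6 * 40 * 23.1 * 1000
= 9.979 MPa

9.979


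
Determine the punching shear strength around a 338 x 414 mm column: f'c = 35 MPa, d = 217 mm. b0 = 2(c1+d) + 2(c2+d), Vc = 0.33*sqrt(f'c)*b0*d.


b0 = 2*(338 + 217) + 2*(414 + 217) = 2372 mm
Vc = 0.33 * sqrt(35) * 2372 * 217 / 1000
= 1004.9 kN

1004.9


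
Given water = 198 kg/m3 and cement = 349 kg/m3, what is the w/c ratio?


w/c = water / cement
w/c = 198 / 349 = 0.567

0.567


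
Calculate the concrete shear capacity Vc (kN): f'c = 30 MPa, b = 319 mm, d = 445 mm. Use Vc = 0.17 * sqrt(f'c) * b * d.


Vc = 0.17 * sqrt(30) * 319 * 445 / 1000
= 132.18 kN

132.18


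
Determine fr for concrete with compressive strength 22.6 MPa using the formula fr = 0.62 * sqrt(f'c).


fr = 0.62 * sqrt(22.6)
= 2.947 MPa

2.947


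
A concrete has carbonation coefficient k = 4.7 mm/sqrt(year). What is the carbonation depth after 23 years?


depth = k * sqrt(t)
= 4.7 * sqrt(23)
= 22.54 mm

22.54


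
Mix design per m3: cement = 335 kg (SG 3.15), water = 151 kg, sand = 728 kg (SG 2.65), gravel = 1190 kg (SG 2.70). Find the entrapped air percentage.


Vol cement = 335 / (3.15 * 1000) = 0.106349 m3
Vol water = 151 / 1000 = 0.151 m3
Vol sand = 728 / (2.65 * 1000) = 0.274717 m3
Vol gravel = 1190 / (2.70 * 1000) = 0.440741 m3
Total solid + water volume = 0.972807 m3
Air = (1 - 0.972807) * 100 = 2.72%

2.72


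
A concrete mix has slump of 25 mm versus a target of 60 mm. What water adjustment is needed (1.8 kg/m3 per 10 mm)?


Difference = 60 - 25 = 35 mm
Water adjustment = 35 * 1.8 / 10 = 6.3 kg/m3

6.3


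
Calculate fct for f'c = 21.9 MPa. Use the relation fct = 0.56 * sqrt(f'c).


fct = 0.56 * sqrt(21.9)
= 0.56 * 4.68
= 2.621 MPa

2.621


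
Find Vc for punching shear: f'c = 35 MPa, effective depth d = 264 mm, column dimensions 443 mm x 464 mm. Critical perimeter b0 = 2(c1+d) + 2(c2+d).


b0 = 2*(443 + 264) + 2*(464 + 264) = 2870 mm
Vc = 0.33 * sqrt(35) * 2870 * 264 / 1000
= 1479.22 kN

1479.22


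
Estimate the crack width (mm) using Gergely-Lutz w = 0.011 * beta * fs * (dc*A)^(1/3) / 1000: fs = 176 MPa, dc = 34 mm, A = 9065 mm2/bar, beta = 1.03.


w = 0.011 * beta * fs * (dc * A)^(1/3) / 1000
= 0.011 * 1.03 * 176 * (34 * 9065)^(1/3) / 1000
= 0.135 mm

0.135


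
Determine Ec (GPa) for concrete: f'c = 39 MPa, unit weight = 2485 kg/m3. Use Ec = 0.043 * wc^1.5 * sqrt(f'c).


Ec = 0.043 * 2485^1.5 * sqrt(39) / 1000
= 33.27 GPa

33.27


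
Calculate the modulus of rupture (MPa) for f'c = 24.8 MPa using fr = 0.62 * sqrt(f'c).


fr = 0.62 * sqrt(24.8)
= 3.088 MPa

3.088


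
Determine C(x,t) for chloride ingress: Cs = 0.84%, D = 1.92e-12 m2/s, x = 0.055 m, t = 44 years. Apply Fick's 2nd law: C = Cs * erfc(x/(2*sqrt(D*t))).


t_seconds = 44 * 365.25 * 24 * 3600 = 1388534400.0 s
arg = 0.055 / (2 * sqrt(1.92e-12 * 1388534400.0))
= 0.5326
erfc(0.5326) = 0.4513
C = 0.84 * 0.4513 = 0.3791%

0.3791


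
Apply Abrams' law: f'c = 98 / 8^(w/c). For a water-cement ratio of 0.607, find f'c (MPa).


f'c = 98 / 8^0.607
= 98 / 3.533
= 27.74 MPa

27.74


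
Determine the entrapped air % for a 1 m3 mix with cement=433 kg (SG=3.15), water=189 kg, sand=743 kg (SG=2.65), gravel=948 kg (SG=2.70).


Vol cement = 433 / (3.15 * 1000) = 0.13746 m3
Vol water = 189 / 1000 = 0.189 m3
Vol sand = 743 / (2.65 * 1000) = 0.280377 m3
Vol gravel = 948 / (2.70 * 1000) = 0.351111 m3
Total solid + water volume = 0.957949 m3
Air = (1 - 0.957949) * 100 = 4.21%

4.21


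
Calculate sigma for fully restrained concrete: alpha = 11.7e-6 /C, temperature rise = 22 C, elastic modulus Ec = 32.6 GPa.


sigma = alpha * dT * Ec
= 11.7e-6 * 22 * 32.6 * 1000
= 8.391 MPa

8.391


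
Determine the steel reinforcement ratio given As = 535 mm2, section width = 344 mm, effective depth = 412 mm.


rho = As / (b * d)
= 535 / (344 * 412)
= 0.0038

0.0038


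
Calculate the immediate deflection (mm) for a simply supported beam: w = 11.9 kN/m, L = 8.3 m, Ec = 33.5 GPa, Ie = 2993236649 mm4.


Convert: L = 8.3 m = 8300 mm, Ec = 33.5 GPa = 33500 MPa
delta = 5 * 11.9 * 8300^4 / (384 * 33500 * 2993236649)
= 7.33 mm

7.33


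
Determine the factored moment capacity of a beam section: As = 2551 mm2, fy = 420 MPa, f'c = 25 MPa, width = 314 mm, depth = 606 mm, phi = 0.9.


a = As * fy / (0.85 * f'c * b)
= 2551 * 420 / (0.85 * 25 * 314)
= 160.5725 mm
Mn = As * fy * (d - a/2) / 10^6
= 563.2602 kN-m
phi*Mn = 0.9 * 563.2602 = 506.93 kN-m

506.93


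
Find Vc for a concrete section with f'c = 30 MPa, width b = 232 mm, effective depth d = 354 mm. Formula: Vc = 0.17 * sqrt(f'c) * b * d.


Vc = 0.17 * sqrt(30) * 232 * 354 / 1000
= 76.47 kN

76.47


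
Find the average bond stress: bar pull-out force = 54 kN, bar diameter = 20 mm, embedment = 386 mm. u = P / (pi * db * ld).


u = P / (pi * db * ld)
= 54 * 1000 / (pi * 20 * 386)
= 2.227 MPa

2.227


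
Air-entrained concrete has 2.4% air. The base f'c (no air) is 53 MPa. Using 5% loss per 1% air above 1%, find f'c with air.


Strength loss = (2.4 - 1) * 5 = 7.0%
f'c = 53 * (1 - 7.0/100)
= 49.29 MPa

49.29


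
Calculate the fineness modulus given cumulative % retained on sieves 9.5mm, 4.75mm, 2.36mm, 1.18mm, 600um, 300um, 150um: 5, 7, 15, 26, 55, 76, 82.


FM = sum(cumulative % retained) / 100
= 266 / 100
= 2.66

2.66


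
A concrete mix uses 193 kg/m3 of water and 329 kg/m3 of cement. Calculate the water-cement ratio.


w/c = water / cement
w/c = 193 / 329 = 0.587

0.587


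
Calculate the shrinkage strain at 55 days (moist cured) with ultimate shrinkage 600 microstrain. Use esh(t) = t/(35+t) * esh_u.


esh(55) = 55 / (35 + 55) * 600
= 55 / 90 * 600
= 366.7 microstrain

366.7


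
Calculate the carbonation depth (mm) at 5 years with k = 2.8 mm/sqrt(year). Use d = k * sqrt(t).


depth = k * sqrt(t)
= 2.8 * sqrt(5)
= 6.26 mm

6.26


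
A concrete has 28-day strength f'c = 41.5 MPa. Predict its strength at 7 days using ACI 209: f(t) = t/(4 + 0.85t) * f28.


f(7) = 7 / (4 + 0.85 * 7) * 41.5
= 7 / 9.95 * 41.5
= 29.2 MPa

29.2


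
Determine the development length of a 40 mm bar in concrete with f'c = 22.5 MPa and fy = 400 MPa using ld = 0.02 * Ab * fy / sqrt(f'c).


Ab = pi * 40^2 / 4 = 1256.637 mm2
ld = 0.02 * 1256.637 * 400 / sqrt(22.5)
= 2119.4 mm

2119.4


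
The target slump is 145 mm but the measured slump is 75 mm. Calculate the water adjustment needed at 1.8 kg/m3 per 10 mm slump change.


Difference = 145 - 75 = 70 mm
Water adjustment = 70 * 1.8 / 10 = 12.6 kg/m3

12.6


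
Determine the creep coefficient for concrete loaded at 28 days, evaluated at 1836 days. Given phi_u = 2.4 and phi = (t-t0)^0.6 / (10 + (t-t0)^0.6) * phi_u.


dt = 1836 - 28 = 1808
phi = 1808^0.6 / (10 + 1808^0.6) * 2.4
= 2.16

2.16


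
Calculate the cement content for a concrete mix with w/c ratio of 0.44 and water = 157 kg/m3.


Cement = water / (w/c)
= 157 / 0.44
= 356.8 kg/m3

356.8


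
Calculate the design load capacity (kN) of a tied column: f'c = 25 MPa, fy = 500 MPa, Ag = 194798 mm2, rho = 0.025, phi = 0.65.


Ast = rho * Ag = 0.025 * 194798 = 4869.95 mm2
phi*Pn = 0.65 * 0.80 * (0.85 * 25 * (194798 - 4869.95) + 500 * 4869.95) / 1000
= 3364.89 kN

3364.89


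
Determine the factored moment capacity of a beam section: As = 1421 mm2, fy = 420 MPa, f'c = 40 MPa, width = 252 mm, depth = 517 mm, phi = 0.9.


a = As * fy / (0.85 * f'c * b)
= 1421 * 420 / (0.85 * 40 * 252)
= 69.6569 mm
Mn = As * fy * (d - a/2) / 10^6
= 287.7696 kN-m
phi*Mn = 0.9 * 287.7696 = 258.99 kN-m

258.99


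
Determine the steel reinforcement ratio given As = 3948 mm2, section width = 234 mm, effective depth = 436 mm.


rho = As / (b * d)
= 3948 / (234 * 436)
= 0.0387

0.0387


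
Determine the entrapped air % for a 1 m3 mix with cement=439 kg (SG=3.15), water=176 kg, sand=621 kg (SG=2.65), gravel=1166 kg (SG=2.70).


Vol cement = 439 / (3.15 * 1000) = 0.139365 m3
Vol water = 176 / 1000 = 0.176 m3
Vol sand = 621 / (2.65 * 1000) = 0.23434 m3
Vol gravel = 1166 / (2.70 * 1000) = 0.431852 m3
Total solid + water volume = 0.981557 m3
Air = (1 - 0.981557) * 100 = 1.84%

1.84


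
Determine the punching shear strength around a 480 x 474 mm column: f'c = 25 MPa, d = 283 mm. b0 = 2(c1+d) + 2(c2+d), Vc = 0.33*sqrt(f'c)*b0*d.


b0 = 2*(480 + 283) + 2*(474 + 283) = 3040 mm
Vc = 0.33 * sqrt(25) * 3040 * 283 / 1000
= 1419.53 kN

1419.53


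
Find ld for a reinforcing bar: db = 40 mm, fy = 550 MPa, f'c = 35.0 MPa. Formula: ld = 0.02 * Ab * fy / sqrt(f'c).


Ab = pi * 40^2 / 4 = 1256.637 mm2
ld = 0.02 * 1256.637 * 550 / sqrt(35.0)
= 2336.5 mm

2336.5


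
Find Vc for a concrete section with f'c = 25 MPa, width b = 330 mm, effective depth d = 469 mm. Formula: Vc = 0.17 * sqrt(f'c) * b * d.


Vc = 0.17 * sqrt(25) * 330 * 469 / 1000
= 131.55 kN

131.55


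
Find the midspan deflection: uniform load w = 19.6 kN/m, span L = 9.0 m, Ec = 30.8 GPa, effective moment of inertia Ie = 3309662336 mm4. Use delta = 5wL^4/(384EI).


Convert: L = 9.0 m = 9000 mm, Ec = 30.8 GPa = 30800 MPa
delta = 5 * 19.6 * 9000^4 / (384 * 30800 * 3309662336)
= 16.43 mm

16.43


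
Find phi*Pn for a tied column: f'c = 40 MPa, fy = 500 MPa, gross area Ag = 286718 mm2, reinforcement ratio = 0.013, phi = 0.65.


Ast = rho * Ag = 0.013 * 286718 = 3727.334 mm2
phi*Pn = 0.65 * 0.80 * (0.85 * 40 * (286718 - 3727.334) + 500 * 3727.334) / 1000
= 5972.38 kN

5972.38


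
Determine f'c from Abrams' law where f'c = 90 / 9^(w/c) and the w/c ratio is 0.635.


f'c = 90 / 9^0.635
= 90 / 4.036
= 22.3 MPa

22.3


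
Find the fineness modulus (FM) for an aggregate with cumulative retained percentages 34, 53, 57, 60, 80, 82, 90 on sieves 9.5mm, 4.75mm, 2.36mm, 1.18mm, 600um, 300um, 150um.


FM = sum(cumulative % retained) / 100
= 456 / 100
= 4.56

4.56


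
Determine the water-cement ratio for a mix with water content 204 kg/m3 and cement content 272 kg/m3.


w/c = water / cement
w/c = 204 / 272 = 0.75

0.75


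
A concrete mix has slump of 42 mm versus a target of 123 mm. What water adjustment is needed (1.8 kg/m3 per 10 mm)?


Difference = 123 - 42 = 81 mm
Water adjustment = 81 * 1.8 / 10 = 14.6 kg/m3

14.6


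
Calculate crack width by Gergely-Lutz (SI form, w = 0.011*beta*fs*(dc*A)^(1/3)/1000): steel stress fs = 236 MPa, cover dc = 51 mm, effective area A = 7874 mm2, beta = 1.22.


w = 0.011 * beta * fs * (dc * A)^(1/3) / 1000
= 0.011 * 1.22 * 236 * (51 * 7874)^(1/3) / 1000
= 0.234 mm

0.234


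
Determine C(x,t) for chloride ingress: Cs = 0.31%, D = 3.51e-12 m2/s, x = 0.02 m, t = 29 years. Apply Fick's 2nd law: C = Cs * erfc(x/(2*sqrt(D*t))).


t_seconds = 29 * 365.25 * 24 * 3600 = 915170400.0 s
arg = 0.02 / (2 * sqrt(3.51e-12 * 915170400.0))
= 0.1764
erfc(0.1764) = 0.803
C = 0.31 * 0.803 = 0.2489%

0.2489


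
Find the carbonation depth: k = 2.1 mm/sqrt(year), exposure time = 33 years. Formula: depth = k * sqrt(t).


depth = k * sqrt(t)
= 2.1 * sqrt(33)
= 12.06 mm

12.06


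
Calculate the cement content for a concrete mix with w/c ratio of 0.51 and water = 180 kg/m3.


Cement = water / (w/c)
= 180 / 0.51
= 352.9 kg/m3

352.9


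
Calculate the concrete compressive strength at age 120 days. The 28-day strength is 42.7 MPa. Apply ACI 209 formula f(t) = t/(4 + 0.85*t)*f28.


f(120) = 120 / (4 + 0.85 * 120) * 42.7
= 120 / 106.0 * 42.7
= 48.34 MPa

48.34


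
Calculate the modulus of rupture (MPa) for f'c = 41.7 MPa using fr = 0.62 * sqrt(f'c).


fr = 0.62 * sqrt(41.7)
= 4.004 MPa

4.004


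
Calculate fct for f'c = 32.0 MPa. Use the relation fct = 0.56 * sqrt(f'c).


fct = 0.56 * sqrt(32.0)
= 0.56 * 5.657
= 3.168 MPa

3.168


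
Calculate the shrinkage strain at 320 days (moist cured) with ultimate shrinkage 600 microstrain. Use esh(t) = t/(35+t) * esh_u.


esh(320) = 320 / (35 + 320) * 600
= 320 / 355 * 600
= 540.8 microstrain

540.8


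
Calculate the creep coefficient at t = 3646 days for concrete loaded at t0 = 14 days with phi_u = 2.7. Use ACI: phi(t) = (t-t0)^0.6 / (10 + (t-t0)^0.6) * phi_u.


dt = 3646 - 14 = 3632
phi = 3632^0.6 / (10 + 3632^0.6) * 2.7
= 2.516

2.516


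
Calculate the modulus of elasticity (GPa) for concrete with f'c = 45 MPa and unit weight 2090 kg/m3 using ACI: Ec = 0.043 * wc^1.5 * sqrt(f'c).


Ec = 0.043 * 2090^1.5 * sqrt(45) / 1000
= 27.56 GPa

27.56


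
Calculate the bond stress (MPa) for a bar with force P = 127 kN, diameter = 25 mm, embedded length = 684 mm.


u = P / (pi * db * ld)
= 127 * 1000 / (pi * 25 * 684)
= 2.364 MPa

2.364


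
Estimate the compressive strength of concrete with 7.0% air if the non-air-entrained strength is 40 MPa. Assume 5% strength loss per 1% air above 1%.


Strength loss = (7.0 - 1) * 5 = 30.0%
f'c = 40 * (1 - 30.0/100)
= 28.0 MPa

28.0


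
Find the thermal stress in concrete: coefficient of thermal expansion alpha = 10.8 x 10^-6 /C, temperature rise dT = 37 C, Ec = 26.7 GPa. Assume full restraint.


sigma = alpha * dT * Ec
= 10.8e-6 * 37 * 26.7 * 1000
= 10.669 MPa

10.669


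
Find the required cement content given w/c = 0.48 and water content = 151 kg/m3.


Cement = water / (w/c)
= 151 / 0.48
= 314.6 kg/m3

314.6


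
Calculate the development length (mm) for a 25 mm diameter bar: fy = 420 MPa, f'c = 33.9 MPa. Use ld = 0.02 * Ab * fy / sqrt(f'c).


Ab = pi * 25^2 / 4 = 490.874 mm2
ld = 0.02 * 490.874 * 420 / sqrt(33.9)
= 708.2 mm

708.2


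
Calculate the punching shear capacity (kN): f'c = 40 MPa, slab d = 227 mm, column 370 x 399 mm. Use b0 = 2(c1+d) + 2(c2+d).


b0 = 2*(370 + 227) + 2*(399 + 227) = 2446 mm
Vc = 0.33 * sqrt(40) * 2446 * 227 / 1000
= 1158.85 kN

1158.85


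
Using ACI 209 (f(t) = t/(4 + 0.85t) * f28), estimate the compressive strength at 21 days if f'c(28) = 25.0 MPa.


f(21) = 21 / (4 + 0.85 * 21) * 25.0
= 21 / 21.85 * 25.0
= 24.03 MPa

24.03


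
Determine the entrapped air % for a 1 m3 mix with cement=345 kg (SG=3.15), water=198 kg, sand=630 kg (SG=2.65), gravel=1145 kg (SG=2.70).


Vol cement = 345 / (3.15 * 1000) = 0.109524 m3
Vol water = 198 / 1000 = 0.198 m3
Vol sand = 630 / (2.65 * 1000) = 0.237736 m3
Vol gravel = 1145 / (2.70 * 1000) = 0.424074 m3
Total solid + water volume = 0.969334 m3
Air = (1 - 0.969334) * 100 = 3.07%

3.07


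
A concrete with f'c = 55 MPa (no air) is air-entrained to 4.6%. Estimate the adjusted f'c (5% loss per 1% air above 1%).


Strength loss = (4.6 - 1) * 5 = 18.0%
f'c = 55 * (1 - 18.0/100)
= 45.1 MPa

45.1


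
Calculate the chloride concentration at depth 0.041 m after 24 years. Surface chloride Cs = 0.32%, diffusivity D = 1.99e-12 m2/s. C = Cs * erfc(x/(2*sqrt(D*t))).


t_seconds = 24 * 365.25 * 24 * 3600 = 757382400.0 s
arg = 0.041 / (2 * sqrt(1.99e-12 * 757382400.0))
= 0.528
erfc(0.528) = 0.4552
C = 0.32 * 0.4552 = 0.1457%

0.1457


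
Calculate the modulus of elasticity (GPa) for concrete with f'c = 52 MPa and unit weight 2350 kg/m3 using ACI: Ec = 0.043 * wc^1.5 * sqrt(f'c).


Ec = 0.043 * 2350^1.5 * sqrt(52) / 1000
= 35.32 GPa

35.32


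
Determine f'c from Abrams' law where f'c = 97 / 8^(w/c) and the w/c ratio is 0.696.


f'c = 97 / 8^0.696
= 97 / 4.252
= 22.82 MPa

22.82


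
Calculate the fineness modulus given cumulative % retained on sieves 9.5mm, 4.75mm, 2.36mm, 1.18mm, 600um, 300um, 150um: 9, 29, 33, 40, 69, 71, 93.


FM = sum(cumulative % retained) / 100
= 344 / 100
= 3.44

3.44


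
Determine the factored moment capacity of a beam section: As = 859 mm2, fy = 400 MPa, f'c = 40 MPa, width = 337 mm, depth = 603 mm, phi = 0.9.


a = As * fy / (0.85 * f'c * b)
= 859 * 400 / (0.85 * 40 * 337)
= 29.9878 mm
Mn = As * fy * (d - a/2) / 10^6
= 202.0389 kN-m
phi*Mn = 0.9 * 202.0389 = 181.84 kN-m

181.84


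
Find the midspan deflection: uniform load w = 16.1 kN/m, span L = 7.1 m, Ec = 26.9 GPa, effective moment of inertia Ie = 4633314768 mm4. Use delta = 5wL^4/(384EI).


Convert: L = 7.1 m = 7100 mm, Ec = 26.9 GPa = 26900 MPa
delta = 5 * 16.1 * 7100^4 / (384 * 26900 * 4633314768)
= 4.27 mm

4.27


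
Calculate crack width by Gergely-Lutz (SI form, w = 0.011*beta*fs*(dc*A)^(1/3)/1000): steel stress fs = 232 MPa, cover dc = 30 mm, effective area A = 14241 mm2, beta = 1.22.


w = 0.011 * beta * fs * (dc * A)^(1/3) / 1000
= 0.011 * 1.22 * 232 * (30 * 14241)^(1/3) / 1000
= 0.234 mm

0.234


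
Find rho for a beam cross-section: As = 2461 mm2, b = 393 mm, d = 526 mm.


rho = As / (b * d)
= 2461 / (393 * 526)
= 0.0119

0.0119


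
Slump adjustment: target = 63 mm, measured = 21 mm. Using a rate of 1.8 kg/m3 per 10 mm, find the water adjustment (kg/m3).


Difference = 63 - 21 = 42 mm
Water adjustment = 42 * 1.8 / 10 = 7.6 kg/m3

7.6


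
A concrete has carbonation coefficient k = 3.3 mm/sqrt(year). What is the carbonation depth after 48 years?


depth = k * sqrt(t)
= 3.3 * sqrt(48)
= 22.86 mm

22.86


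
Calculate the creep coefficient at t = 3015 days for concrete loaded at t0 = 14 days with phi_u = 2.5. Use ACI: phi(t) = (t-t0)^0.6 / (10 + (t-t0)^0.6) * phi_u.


dt = 3015 - 14 = 3001
phi = 3001^0.6 / (10 + 3001^0.6) * 2.5
= 2.311

2.311
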